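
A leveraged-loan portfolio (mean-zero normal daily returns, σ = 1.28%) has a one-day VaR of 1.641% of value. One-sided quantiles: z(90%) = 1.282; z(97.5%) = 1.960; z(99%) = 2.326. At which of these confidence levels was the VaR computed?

Implied z = VaR/σ = 1.641 / 1.28 = 1.282.
This matches z(90%) = 1.282.

90%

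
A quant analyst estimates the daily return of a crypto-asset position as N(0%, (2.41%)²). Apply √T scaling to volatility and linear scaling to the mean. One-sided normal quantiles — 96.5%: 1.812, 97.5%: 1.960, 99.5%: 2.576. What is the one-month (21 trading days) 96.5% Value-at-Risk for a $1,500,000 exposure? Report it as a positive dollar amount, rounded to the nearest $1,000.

σ_{21d} = 2.41% × √21 = 11.044%.
VaR = 1.812 × 11.044% = 20.012%.
On $1,500,000: 0.20012 × $1,500,000 = $300,180.

$300,000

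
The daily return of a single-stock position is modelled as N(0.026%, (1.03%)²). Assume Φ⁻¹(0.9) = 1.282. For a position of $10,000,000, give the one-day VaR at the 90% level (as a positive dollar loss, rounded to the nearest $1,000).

VaR = −μ + z·σ = −(0.026%) + 1.282 × 1.03% = 1.294%.
On $10,000,000: 0.01294 × $10,000,000 = $129,400.

$129,000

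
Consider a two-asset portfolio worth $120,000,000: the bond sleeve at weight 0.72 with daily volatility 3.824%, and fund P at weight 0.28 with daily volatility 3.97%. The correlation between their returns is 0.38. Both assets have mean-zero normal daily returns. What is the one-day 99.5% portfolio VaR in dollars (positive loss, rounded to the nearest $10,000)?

$10,320,000

σ_p² = 0.72²·3.824² + 0.28²·3.97² + 2·0.38·0.72·0.28·3.824·3.97 = 11.1422 (%²).
σ_p = √11.1422 = 3.338%.
At 99.5%, z = 2.576.
VaR = 2.576 × 3.338% = 8.599%; on $120,000,000 that is $10,318,800.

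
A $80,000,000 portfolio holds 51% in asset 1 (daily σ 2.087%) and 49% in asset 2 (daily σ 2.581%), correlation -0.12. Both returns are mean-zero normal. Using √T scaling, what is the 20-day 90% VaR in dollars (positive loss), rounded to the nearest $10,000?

$7,120,000

σ_p = √(0.51²·2.087² + 0.49²·2.581² + 2·-0.12·0.51·0.49·2.087·2.581) = 1.552%.
σ_{20d} = 1.552% × √20 = 6.941%.
z(90%) = 1.282.
VaR = 1.282 × 6.941% = 8.898%; on $80,000,000 that is $7,118,400.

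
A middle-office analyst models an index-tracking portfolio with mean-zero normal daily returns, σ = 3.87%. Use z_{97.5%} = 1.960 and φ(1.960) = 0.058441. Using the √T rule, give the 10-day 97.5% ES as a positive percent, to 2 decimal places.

σ_{10d} = 3.87% × √10 = 12.238%.
ES multiplier = φ(z)/(1−α) = 0.058441/0.025 = 2.338.
ES = 12.238% × 2.338 = 28.612%.

28.61%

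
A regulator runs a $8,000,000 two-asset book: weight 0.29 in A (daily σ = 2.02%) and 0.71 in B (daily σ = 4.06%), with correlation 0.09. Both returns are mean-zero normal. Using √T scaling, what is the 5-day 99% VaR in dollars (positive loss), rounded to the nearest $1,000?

σ_p = √(0.29²·2.02² + 0.71²·4.06² + 2·0.09·0.29·0.71·2.02·4.06) = 2.993%.
σ_{5d} = 2.993% × √5 = 6.693%.
z(99%) = 2.326.
VaR = 2.326 × 6.693% = 15.568%; on $8,000,000 that is $1,245,440.

$1,245,000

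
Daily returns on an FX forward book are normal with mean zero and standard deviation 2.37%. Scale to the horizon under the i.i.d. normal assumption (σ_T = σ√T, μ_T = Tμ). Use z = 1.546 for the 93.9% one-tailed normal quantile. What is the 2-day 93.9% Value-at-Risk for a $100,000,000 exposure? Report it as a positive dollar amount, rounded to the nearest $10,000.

$5,180,000

σ_{2d} = 2.37% × √2 = 3.352%.
VaR = 1.546 × 3.352% = 5.182%.
On $100,000,000: 0.05182 × $100,000,000 = $5,182,000.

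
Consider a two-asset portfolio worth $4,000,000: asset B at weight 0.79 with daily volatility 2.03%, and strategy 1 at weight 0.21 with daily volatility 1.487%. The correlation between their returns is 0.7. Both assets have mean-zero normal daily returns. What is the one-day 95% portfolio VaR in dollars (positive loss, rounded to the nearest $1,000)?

$121,000

σ_p² = 0.79²·2.03² + 0.21²·1.487² + 2·0.7·0.79·0.21·2.03·1.487 = 3.3705 (%²).
σ_p = √3.3705 = 1.836%.
At 95%, z = 1.645.
VaR = 1.645 × 1.836% = 3.020%; on $4,000,000 that is $120,800.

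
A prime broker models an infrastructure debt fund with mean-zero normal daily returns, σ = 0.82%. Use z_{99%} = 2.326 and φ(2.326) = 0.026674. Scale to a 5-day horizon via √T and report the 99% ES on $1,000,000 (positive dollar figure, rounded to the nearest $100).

$48,900

σ_{5d} = 0.82% × √5 = 1.834%.
ES multiplier = φ(z)/(1−α) = 0.026674/0.01 = 2.667.
ES = 1.834% × 2.667 = 4.891%; on $1,000,000: $48,910.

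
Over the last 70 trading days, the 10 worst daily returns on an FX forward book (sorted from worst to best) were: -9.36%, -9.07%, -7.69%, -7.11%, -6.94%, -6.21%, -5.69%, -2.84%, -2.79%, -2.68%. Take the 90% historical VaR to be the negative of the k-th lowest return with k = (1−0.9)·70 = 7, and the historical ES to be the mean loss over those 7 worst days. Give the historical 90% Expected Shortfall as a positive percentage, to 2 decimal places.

7.44%

The 7 worst returns sum to -52.07%.
ES = −(-52.07%) / 7 = 7.4385…% ≈ 7.44%.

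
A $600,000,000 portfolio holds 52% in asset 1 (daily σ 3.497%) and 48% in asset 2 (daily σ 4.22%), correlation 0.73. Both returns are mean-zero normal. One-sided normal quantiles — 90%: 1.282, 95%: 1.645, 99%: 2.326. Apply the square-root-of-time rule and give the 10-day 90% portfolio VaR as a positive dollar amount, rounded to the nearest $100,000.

σ_p = √(0.52²·3.497² + 0.48²·4.22² + 2·0.73·0.52·0.48·3.497·4.22) = 3.576%.
σ_{10d} = 3.576% × √10 = 11.308%.
VaR = 1.282 × 11.308% = 14.497%; on $600,000,000 that is $86,982,000.

$87,000,000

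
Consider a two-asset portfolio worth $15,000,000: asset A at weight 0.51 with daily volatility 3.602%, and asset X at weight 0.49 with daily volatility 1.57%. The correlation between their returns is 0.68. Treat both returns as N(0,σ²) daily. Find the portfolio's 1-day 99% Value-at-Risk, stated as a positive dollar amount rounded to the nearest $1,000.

σ_p² = 0.51²·3.602² + 0.49²·1.57² + 2·0.68·0.51·0.49·3.602·1.57 = 5.8884 (%²).
σ_p = √5.8884 = 2.427%.
At 99%, z = 2.326.
VaR = 2.326 × 2.427% = 5.645%; on $15,000,000 that is $846,750.

$847,000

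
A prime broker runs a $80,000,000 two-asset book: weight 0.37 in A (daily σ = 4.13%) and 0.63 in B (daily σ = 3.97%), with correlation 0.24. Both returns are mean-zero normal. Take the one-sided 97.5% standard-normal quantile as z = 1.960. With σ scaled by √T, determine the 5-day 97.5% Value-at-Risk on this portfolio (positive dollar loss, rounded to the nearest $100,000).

$11,300,000

σ_p = √(0.37²·4.13² + 0.63²·3.97² + 2·0.24·0.37·0.63·4.13·3.97) = 3.229%.
σ_{5d} = 3.229% × √5 = 7.220%.
VaR = 1.960 × 7.220% = 14.151%; on $80,000,000 that is $11,320,800.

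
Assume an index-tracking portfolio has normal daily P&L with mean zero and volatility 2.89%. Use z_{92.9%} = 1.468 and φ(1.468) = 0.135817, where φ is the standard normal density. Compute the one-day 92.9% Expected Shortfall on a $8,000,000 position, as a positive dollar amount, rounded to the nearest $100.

Tail multiplier: φ(z)/(1−α) = 0.135817 / 0.071 = 1.913.
ES = 2.89% × 1.913 = 5.529%.
On $8,000,000: 0.05529 × $8,000,000 = $442,320.

$442,300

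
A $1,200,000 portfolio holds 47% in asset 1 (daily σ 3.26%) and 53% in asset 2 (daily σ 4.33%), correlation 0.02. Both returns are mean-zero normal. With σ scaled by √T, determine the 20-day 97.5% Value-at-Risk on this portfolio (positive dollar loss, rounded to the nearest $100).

$292,900

σ_p = √(0.47²·3.26² + 0.53²·4.33² + 2·0.02·0.47·0.53·3.26·4.33) = 2.785%.
σ_{20d} = 2.785% × √20 = 12.455%.
z(97.5%) = 1.960.
VaR = 1.960 × 12.455% = 24.412%; on $1,200,000 that is $292,944.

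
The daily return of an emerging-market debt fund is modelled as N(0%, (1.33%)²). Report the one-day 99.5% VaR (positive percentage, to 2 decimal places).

3.43%

At 99.5% one-sided, z = 2.576.
VaR = z·σ = 2.576 × 1.33% = 3.426%.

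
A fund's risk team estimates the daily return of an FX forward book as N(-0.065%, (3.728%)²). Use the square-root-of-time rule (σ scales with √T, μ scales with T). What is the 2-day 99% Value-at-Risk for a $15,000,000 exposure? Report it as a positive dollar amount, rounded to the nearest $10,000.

At 99%, z = 2.326.
σ_{2d} = 3.728% × √2 = 5.272%; μ_{2d} = 2 × -0.065% = -0.130%.
VaR = −(-0.130%) + 2.326 × 5.272% = 12.393%.
On $15,000,000: 0.12393 × $15,000,000 = $1,858,950.

$1,860,000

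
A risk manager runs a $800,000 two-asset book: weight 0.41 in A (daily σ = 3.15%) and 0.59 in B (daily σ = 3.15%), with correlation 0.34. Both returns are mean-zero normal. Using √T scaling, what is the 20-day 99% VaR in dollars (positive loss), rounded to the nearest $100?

σ_p = √(0.41²·3.15² + 0.59²·3.15² + 2·0.34·0.41·0.59·3.15·3.15) = 2.599%.
σ_{20d} = 2.599% × √20 = 11.623%.
z(99%) = 2.326.
VaR = 2.326 × 11.623% = 27.035%; on $800,000 that is $216,280.

$216,300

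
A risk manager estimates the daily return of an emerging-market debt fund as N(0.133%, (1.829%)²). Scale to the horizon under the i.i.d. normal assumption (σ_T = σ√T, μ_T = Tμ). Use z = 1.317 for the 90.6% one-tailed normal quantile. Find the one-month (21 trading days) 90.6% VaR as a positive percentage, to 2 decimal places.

σ_{21d} = 1.829% × √21 = 8.382%; μ_{21d} = 21 × 0.133% = 2.793%.
VaR = −(2.793%) + 1.317 × 8.382% = 8.246%.

8.25%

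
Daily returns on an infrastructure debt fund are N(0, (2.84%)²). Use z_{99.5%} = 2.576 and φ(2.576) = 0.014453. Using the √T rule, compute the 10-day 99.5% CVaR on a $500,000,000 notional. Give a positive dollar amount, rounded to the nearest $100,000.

$129,800,000

σ_{10d} = 2.84% × √10 = 8.981%.
ES multiplier = φ(z)/(1−α) = 0.014453/0.005 = 2.891.
ES = 8.981% × 2.891 = 25.964%; on $500,000,000: $129,820,000.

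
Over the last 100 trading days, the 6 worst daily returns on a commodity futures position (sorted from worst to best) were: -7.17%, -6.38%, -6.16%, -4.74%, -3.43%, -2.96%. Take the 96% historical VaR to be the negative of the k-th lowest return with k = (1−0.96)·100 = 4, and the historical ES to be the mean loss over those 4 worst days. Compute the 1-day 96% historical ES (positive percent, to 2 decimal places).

6.11%

The 4 worst returns sum to -24.45%.
ES = −(-24.45%) / 4 = 6.1125% ≈ 6.11%.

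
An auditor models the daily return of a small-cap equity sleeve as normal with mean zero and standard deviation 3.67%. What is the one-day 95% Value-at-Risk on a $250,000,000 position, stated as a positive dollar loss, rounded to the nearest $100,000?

$15,100,000

At 95% one-sided, z = 1.645.
VaR = z·σ = 1.645 × 3.67% = 6.037%.
On $250,000,000: 0.06037 × $250,000,000 = $15,092,500.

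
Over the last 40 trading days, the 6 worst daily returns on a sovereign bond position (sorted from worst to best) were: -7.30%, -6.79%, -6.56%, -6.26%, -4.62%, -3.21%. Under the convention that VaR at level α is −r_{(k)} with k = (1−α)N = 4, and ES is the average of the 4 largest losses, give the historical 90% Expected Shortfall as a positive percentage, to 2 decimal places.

6.73%

The 4 worst returns sum to -26.91%.
ES = −(-26.91%) / 4 = 6.7275% ≈ 6.73%.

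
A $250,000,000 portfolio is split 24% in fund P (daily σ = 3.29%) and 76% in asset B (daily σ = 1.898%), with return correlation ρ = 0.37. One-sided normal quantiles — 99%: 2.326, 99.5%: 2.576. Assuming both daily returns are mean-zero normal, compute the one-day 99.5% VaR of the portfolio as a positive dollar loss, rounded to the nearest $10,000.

σ_p² = 0.24²·3.29² + 0.76²·1.898² + 2·0.37·0.24·0.76·3.29·1.898 = 3.5471 (%²).
σ_p = √3.5471 = 1.883%.
VaR = 2.576 × 1.883% = 4.851%; on $250,000,000 that is $12,127,500.

$12,130,000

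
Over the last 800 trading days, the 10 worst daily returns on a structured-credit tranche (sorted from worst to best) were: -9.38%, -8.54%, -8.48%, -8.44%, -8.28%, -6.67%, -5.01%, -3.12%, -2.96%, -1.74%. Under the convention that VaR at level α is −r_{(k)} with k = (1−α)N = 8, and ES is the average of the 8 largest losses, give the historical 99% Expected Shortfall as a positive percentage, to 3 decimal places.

The 8 worst returns sum to -57.92%.
ES = −(-57.92%) / 8 = 7.24% ≈ 7.240%.

7.240%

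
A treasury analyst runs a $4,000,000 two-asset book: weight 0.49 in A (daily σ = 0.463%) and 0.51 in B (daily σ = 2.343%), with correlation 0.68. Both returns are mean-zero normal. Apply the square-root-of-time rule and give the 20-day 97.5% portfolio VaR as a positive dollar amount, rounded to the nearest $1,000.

$477,000

σ_p = √(0.49²·0.463² + 0.51²·2.343² + 2·0.68·0.49·0.51·0.463·2.343) = 1.359%.
σ_{20d} = 1.359% × √20 = 6.078%.
z(97.5%) = 1.960.
VaR = 1.960 × 6.078% = 11.913%; on $4,000,000 that is $476,520.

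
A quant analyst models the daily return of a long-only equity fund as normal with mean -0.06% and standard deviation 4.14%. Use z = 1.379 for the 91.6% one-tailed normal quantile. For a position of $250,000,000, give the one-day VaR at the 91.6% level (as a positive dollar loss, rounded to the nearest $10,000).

VaR = −μ + z·σ = −(-0.06%) + 1.379 × 4.14% = 5.769%.
On $250,000,000: 0.05769 × $250,000,000 = $14,422,500.

$14,420,000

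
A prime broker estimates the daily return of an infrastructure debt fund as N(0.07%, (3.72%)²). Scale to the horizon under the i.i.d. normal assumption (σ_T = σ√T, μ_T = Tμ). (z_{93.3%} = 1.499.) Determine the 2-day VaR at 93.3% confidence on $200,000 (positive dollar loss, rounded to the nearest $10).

$15,490

σ_{2d} = 3.72% × √2 = 5.261%; μ_{2d} = 2 × 0.07% = 0.140%.
VaR = −(0.140%) + 1.499 × 5.261% = 7.746%.
On $200,000: 0.07746 × $200,000 = $15,492.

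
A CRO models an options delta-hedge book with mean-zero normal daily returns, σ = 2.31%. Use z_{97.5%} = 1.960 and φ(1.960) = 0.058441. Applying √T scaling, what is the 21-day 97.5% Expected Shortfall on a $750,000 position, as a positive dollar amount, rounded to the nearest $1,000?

σ_{21d} = 2.31% × √21 = 10.586%.
ES multiplier = φ(z)/(1−α) = 0.058441/0.025 = 2.338.
ES = 10.586% × 2.338 = 24.750%; on $750,000: $185,625.

$186,000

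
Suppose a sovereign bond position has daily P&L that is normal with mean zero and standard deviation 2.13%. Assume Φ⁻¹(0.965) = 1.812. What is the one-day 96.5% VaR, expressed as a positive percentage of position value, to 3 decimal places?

VaR = z·σ = 1.812 × 2.13% = 3.860%.

3.860%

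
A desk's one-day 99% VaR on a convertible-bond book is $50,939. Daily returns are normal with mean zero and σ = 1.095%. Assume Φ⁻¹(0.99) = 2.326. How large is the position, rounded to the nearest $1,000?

$2,000,000

VaR as a fraction of value: z·σ = 2.326 × 1.095% = 2.54697%.
Position = $50,939 / 0.0254697 = $1,999,984.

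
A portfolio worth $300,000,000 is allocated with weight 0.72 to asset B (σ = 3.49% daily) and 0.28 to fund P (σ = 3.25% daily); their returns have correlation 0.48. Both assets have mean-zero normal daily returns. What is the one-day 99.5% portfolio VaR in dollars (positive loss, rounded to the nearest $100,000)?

σ_p² = 0.72²·3.49² + 0.28²·3.25² + 2·0.48·0.72·0.28·3.49·3.25 = 9.3374 (%²).
σ_p = √9.3374 = 3.056%.
At 99.5%, z = 2.576.
VaR = 2.576 × 3.056% = 7.872%; on $300,000,000 that is $23,616,000.

$23,600,000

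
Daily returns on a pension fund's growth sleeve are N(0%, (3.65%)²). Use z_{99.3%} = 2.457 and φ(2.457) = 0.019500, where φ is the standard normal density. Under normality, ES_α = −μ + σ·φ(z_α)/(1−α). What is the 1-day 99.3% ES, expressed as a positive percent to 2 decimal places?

10.17%

Tail multiplier: φ(z)/(1−α) = 0.019500 / 0.007 = 2.786.
ES = 3.65% × 2.786 = 10.169%.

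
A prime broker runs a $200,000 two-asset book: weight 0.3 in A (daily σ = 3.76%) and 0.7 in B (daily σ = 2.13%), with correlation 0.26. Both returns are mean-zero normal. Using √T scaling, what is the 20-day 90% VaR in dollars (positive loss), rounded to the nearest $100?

σ_p = √(0.3²·3.76² + 0.7²·2.13² + 2·0.26·0.3·0.7·3.76·2.13) = 2.090%.
σ_{20d} = 2.090% × √20 = 9.347%.
z(90%) = 1.282.
VaR = 1.282 × 9.347% = 11.983%; on $200,000 that is $23,966.

$24,000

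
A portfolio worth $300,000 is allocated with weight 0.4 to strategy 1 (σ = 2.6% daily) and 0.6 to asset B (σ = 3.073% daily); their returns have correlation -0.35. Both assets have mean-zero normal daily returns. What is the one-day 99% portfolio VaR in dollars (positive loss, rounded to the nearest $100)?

σ_p² = 0.4²·2.6² + 0.6²·3.073² + 2·-0.35·0.4·0.6·2.6·3.073 = 3.1389 (%²).
σ_p = √3.1389 = 1.772%.
At 99%, z = 2.326.
VaR = 2.326 × 1.772% = 4.122%; on $300,000 that is $12,366.

$12,400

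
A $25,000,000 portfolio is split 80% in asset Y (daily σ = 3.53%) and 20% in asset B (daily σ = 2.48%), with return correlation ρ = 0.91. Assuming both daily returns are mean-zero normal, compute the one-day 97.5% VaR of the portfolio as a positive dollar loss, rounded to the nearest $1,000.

σ_p² = 0.8²·3.53² + 0.2²·2.48² + 2·0.91·0.8·0.2·3.53·2.48 = 10.7703 (%²).
σ_p = √10.7703 = 3.282%.
At 97.5%, z = 1.960.
VaR = 1.960 × 3.282% = 6.433%; on $25,000,000 that is $1,608,250.

$1,608,000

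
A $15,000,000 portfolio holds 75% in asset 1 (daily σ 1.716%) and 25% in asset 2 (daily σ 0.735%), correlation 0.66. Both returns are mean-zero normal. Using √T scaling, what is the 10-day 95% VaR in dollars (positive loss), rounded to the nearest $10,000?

σ_p = √(0.75²·1.716² + 0.25²·0.735² + 2·0.66·0.75·0.25·1.716·0.735) = 1.415%.
σ_{10d} = 1.415% × √10 = 4.475%.
z(95%) = 1.645.
VaR = 1.645 × 4.475% = 7.361%; on $15,000,000 that is $1,104,150.

$1,100,000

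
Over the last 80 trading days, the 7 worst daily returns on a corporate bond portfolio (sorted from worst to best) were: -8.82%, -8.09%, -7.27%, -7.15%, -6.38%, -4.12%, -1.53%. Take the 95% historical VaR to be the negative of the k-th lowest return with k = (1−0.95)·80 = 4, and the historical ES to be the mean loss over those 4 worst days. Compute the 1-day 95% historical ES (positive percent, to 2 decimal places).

7.83%

The 4 worst returns sum to -31.33%.
ES = −(-31.33%) / 4 = 7.8325% ≈ 7.83%.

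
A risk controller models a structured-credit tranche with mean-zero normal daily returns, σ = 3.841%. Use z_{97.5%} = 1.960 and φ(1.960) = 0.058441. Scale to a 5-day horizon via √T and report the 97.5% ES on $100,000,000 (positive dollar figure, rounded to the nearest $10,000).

σ_{5d} = 3.841% × √5 = 8.589%.
ES multiplier = φ(z)/(1−α) = 0.058441/0.025 = 2.338.
ES = 8.589% × 2.338 = 20.081%; on $100,000,000: $20,081,000.

$20,080,000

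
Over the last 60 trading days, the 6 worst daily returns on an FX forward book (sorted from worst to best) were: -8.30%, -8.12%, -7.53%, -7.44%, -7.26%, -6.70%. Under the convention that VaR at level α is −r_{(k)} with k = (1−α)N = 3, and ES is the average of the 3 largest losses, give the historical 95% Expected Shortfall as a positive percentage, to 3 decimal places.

7.983%

The 3 worst returns sum to -23.95%.
ES = −(-23.95%) / 3 = 7.9833…% ≈ 7.983%.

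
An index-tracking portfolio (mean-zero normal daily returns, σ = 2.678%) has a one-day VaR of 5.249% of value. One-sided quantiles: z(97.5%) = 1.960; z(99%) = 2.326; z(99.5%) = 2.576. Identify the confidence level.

97.5%

Implied z = VaR/σ = 5.249 / 2.678 = 1.960.
This matches z(97.5%) = 1.960.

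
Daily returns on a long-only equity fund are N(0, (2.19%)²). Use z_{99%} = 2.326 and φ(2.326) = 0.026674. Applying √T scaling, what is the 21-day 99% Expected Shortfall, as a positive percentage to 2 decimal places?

σ_{21d} = 2.19% × √21 = 10.036%.
ES multiplier = φ(z)/(1−α) = 0.026674/0.01 = 2.667.
ES = 10.036% × 2.667 = 26.766%.

26.77%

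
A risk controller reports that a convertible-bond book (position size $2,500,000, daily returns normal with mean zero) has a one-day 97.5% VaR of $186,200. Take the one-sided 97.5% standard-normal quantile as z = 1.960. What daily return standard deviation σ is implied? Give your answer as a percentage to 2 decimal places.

VaR as a fraction: $186,200 / $2,500,000 = 7.448%.
σ = VaR / z = 7.448% / 1.960 = 3.800%.

3.80%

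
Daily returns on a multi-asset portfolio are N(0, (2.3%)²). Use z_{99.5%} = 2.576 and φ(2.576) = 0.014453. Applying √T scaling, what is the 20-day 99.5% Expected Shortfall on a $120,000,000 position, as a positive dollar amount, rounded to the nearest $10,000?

$35,680,000

σ_{20d} = 2.3% × √20 = 10.286%.
ES multiplier = φ(z)/(1−α) = 0.014453/0.005 = 2.891.
ES = 10.286% × 2.891 = 29.737%; on $120,000,000: $35,684,400.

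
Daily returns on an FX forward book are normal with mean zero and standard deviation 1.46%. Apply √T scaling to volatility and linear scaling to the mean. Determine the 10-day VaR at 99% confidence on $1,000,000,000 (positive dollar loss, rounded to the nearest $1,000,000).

At 99%, z = 2.326.
σ_{10d} = 1.46% × √10 = 4.617%.
VaR = 2.326 × 4.617% = 10.739%.
On $1,000,000,000: 0.10739 × $1,000,000,000 = $107,390,000.

$107,000,000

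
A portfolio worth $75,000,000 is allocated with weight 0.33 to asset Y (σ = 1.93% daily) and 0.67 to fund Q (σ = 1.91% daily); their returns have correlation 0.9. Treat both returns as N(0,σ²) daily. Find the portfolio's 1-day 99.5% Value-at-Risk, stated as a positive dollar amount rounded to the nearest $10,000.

σ_p² = 0.33²·1.93² + 0.67²·1.91² + 2·0.9·0.33·0.67·1.93·1.91 = 3.5103 (%²).
σ_p = √3.5103 = 1.874%.
At 99.5%, z = 2.576.
VaR = 2.576 × 1.874% = 4.827%; on $75,000,000 that is $3,620,250.

$3,620,000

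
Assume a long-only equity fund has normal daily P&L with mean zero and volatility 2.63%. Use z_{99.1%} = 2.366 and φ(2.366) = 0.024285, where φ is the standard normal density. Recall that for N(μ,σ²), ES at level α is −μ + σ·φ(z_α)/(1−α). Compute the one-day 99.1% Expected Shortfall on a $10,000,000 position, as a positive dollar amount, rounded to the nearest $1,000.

$710,000

Tail multiplier: φ(z)/(1−α) = 0.024285 / 0.009 = 2.698.
ES = 2.63% × 2.698 = 7.096%.
On $10,000,000: 0.07096 × $10,000,000 = $709,600.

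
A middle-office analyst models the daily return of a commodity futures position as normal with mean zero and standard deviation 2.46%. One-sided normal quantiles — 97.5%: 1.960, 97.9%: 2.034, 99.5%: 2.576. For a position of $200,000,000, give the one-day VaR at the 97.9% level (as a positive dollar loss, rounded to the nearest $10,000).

$10,010,000

VaR = z·σ = 2.034 × 2.46% = 5.004%.
On $200,000,000: 0.05004 × $200,000,000 = $10,008,000.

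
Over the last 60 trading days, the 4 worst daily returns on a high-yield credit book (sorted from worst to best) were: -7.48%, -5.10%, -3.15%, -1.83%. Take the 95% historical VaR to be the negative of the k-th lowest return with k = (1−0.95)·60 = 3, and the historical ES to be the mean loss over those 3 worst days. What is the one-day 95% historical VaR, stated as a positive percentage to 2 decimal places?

3.15%

k = 3; the 3rd lowest return is -3.15%, so VaR = 3.15%.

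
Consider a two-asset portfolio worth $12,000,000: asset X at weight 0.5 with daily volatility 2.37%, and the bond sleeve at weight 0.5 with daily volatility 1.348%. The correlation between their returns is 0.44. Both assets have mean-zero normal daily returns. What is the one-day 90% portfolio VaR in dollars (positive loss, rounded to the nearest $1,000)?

$246,000

σ_p² = 0.5²·2.37² + 0.5²·1.348² + 2·0.44·0.5·0.5·2.37·1.348 = 2.5613 (%²).
σ_p = √2.5613 = 1.600%.
At 90%, z = 1.282.
VaR = 1.282 × 1.600% = 2.051%; on $12,000,000 that is $246,120.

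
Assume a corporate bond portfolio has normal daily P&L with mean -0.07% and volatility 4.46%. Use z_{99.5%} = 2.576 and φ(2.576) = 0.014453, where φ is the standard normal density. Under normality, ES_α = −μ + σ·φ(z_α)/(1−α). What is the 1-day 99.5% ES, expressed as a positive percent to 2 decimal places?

Tail multiplier: φ(z)/(1−α) = 0.014453 / 0.005 = 2.891.
ES = −(-0.07%) + 4.46% × 2.891 = 12.964%.

12.96%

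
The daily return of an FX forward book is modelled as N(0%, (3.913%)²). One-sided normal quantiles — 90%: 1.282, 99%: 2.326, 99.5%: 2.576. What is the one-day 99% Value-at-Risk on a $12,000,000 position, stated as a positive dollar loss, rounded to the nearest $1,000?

VaR = z·σ = 2.326 × 3.913% = 9.102%.
On $12,000,000: 0.09102 × $12,000,000 = $1,092,240.

$1,092,000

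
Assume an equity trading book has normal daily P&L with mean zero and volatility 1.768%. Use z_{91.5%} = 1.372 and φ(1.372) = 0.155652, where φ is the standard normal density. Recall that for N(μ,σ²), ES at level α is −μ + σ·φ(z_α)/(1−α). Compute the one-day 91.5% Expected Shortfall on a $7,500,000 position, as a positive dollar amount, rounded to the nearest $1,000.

$243,000

Tail multiplier: φ(z)/(1−α) = 0.155652 / 0.085 = 1.831.
ES = 1.768% × 1.831 = 3.237%.
On $7,500,000: 0.03237 × $7,500,000 = $242,775.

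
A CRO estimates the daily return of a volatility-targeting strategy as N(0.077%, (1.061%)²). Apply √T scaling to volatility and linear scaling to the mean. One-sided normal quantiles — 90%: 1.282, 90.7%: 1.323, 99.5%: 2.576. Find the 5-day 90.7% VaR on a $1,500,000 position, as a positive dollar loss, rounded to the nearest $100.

$41,300

σ_{5d} = 1.061% × √5 = 2.372%; μ_{5d} = 5 × 0.077% = 0.385%.
VaR = −(0.385%) + 1.323 × 2.372% = 2.753%.
On $1,500,000: 0.02753 × $1,500,000 = $41,295.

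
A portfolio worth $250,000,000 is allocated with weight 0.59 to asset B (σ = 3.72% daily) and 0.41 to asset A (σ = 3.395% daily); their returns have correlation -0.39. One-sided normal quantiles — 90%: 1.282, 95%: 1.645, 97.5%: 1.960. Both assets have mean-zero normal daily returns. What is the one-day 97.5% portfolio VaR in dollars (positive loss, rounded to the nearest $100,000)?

$10,200,000

σ_p² = 0.59²·3.72² + 0.41²·3.395² + 2·-0.39·0.59·0.41·3.72·3.395 = 4.3717 (%²).
σ_p = √4.3717 = 2.091%.
VaR = 1.960 × 2.091% = 4.098%; on $250,000,000 that is $10,245,000.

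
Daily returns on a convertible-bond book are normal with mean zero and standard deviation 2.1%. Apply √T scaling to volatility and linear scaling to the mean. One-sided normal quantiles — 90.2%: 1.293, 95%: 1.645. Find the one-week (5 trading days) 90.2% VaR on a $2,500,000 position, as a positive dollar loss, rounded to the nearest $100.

$151,800

σ_{5d} = 2.1% × √5 = 4.696%.
VaR = 1.293 × 4.696% = 6.072%.
On $2,500,000: 0.06072 × $2,500,000 = $151,800.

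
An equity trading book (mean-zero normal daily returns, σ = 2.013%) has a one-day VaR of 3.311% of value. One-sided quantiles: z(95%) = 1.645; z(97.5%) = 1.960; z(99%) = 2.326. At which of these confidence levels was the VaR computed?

Implied z = VaR/σ = 3.311 / 2.013 = 1.645.
This matches z(95%) = 1.645.

95%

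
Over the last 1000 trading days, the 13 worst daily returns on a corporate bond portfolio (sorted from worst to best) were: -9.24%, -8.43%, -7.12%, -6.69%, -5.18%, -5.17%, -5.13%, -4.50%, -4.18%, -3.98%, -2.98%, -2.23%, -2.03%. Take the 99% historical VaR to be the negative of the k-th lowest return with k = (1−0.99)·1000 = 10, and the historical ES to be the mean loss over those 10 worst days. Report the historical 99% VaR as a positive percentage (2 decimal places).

k = 10; the 10th lowest return is -3.98%, so VaR = 3.98%.

3.98%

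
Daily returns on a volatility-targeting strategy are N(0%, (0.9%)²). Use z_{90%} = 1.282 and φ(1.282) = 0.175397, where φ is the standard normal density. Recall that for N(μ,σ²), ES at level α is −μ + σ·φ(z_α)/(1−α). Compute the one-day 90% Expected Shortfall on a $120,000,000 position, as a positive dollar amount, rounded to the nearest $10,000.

Tail multiplier: φ(z)/(1−α) = 0.175397 / 0.1 = 1.754.
ES = 0.9% × 1.754 = 1.579%.
On $120,000,000: 0.01579 × $120,000,000 = $1,894,800.

$1,890,000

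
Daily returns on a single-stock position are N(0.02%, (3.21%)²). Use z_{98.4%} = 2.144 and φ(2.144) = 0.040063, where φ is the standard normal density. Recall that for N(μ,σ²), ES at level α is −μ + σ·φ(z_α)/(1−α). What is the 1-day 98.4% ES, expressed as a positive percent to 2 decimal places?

Tail multiplier: φ(z)/(1−α) = 0.040063 / 0.016 = 2.504.
ES = −(0.02%) + 3.21% × 2.504 = 8.018%.

8.02%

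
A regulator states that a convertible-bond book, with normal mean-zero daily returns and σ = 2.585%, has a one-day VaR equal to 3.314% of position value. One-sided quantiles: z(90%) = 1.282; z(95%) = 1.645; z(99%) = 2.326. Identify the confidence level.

Implied z = VaR/σ = 3.314 / 2.585 = 1.282.
This matches z(90%) = 1.282.

90%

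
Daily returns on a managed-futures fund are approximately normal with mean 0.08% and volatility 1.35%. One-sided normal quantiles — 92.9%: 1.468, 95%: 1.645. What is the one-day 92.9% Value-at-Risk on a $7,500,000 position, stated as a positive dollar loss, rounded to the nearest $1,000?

$143,000

VaR = −μ + z·σ = −(0.08%) + 1.468 × 1.35% = 1.902%.
On $7,500,000: 0.01902 × $7,500,000 = $142,650.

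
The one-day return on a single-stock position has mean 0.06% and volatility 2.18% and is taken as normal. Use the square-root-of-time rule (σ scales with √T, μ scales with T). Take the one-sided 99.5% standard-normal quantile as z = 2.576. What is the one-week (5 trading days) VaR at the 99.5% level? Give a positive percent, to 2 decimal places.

12.26%

σ_{5d} = 2.18% × √5 = 4.875%; μ_{5d} = 5 × 0.06% = 0.300%.
VaR = −(0.300%) + 2.576 × 4.875% = 12.258%.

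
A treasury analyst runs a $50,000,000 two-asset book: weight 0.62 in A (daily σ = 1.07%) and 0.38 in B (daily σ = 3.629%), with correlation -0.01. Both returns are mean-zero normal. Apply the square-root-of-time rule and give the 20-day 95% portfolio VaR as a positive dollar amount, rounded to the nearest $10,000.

$5,610,000

σ_p = √(0.62²·1.07² + 0.38²·3.629² + 2·-0.01·0.62·0.38·1.07·3.629) = 1.524%.
σ_{20d} = 1.524% × √20 = 6.816%.
z(95%) = 1.645.
VaR = 1.645 × 6.816% = 11.212%; on $50,000,000 that is $5,606,000.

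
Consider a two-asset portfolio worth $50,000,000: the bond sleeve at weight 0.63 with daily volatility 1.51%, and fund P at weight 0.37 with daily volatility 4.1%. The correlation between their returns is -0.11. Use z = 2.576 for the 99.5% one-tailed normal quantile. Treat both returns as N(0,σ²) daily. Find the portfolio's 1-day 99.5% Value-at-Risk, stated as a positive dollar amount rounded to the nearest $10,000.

$2,190,000

σ_p² = 0.63²·1.51² + 0.37²·4.1² + 2·-0.11·0.63·0.37·1.51·4.1 = 2.8888 (%²).
σ_p = √2.8888 = 1.700%.
VaR = 2.576 × 1.700% = 4.379%; on $50,000,000 that is $2,189,500.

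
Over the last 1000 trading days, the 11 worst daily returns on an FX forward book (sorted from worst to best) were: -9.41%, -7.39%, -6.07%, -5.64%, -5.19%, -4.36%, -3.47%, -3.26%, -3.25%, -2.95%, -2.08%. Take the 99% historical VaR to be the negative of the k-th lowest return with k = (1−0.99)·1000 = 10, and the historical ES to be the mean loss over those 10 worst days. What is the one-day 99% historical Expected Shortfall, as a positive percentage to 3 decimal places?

The 10 worst returns sum to -50.99%.
ES = −(-50.99%) / 10 = 5.099%.

5.099%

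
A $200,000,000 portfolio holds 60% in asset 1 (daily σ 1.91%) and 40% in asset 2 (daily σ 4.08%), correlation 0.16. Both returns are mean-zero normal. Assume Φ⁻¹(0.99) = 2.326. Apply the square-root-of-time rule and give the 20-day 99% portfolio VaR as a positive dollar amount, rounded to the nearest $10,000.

$44,500,000

σ_p = √(0.6²·1.91² + 0.4²·4.08² + 2·0.16·0.6·0.4·1.91·4.08) = 2.139%.
σ_{20d} = 2.139% × √20 = 9.566%.
VaR = 2.326 × 9.566% = 22.251%; on $200,000,000 that is $44,502,000.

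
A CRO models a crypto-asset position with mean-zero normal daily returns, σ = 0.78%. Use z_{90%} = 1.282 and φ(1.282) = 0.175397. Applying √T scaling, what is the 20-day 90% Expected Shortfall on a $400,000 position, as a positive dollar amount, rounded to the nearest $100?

σ_{20d} = 0.78% × √20 = 3.488%.
ES multiplier = φ(z)/(1−α) = 0.175397/0.1 = 1.754.
ES = 3.488% × 1.754 = 6.118%; on $400,000: $24,472.

$24,500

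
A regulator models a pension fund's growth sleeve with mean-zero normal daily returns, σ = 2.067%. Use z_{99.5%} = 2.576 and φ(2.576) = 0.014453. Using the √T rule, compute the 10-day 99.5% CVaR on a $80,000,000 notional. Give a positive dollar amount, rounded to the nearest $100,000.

$15,100,000

σ_{10d} = 2.067% × √10 = 6.536%.
ES multiplier = φ(z)/(1−α) = 0.014453/0.005 = 2.891.
ES = 6.536% × 2.891 = 18.896%; on $80,000,000: $15,116,800.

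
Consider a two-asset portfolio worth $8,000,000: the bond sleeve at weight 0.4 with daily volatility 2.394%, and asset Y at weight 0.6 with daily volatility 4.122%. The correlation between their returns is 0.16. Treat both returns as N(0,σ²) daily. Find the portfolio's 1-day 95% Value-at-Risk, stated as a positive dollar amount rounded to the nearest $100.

σ_p² = 0.4²·2.394² + 0.6²·4.122² + 2·0.16·0.4·0.6·2.394·4.122 = 7.7916 (%²).
σ_p = √7.7916 = 2.791%.
At 95%, z = 1.645.
VaR = 1.645 × 2.791% = 4.591%; on $8,000,000 that is $367,280.

$367,300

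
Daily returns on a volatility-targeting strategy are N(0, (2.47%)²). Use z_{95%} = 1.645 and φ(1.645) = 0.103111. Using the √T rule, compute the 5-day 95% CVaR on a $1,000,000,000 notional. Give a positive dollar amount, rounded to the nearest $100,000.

$113,900,000

σ_{5d} = 2.47% × √5 = 5.523%.
ES multiplier = φ(z)/(1−α) = 0.103111/0.05 = 2.062.
ES = 5.523% × 2.062 = 11.388%; on $1,000,000,000: $113,880,000.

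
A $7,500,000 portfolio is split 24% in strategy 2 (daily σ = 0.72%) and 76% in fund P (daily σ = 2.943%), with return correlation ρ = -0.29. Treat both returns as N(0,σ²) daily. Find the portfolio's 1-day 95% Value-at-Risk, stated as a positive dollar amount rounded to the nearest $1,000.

$271,000

σ_p² = 0.24²·0.72² + 0.76²·2.943² + 2·-0.29·0.24·0.76·0.72·2.943 = 4.8084 (%²).
σ_p = √4.8084 = 2.193%.
At 95%, z = 1.645.
VaR = 1.645 × 2.193% = 3.607%; on $7,500,000 that is $270,525.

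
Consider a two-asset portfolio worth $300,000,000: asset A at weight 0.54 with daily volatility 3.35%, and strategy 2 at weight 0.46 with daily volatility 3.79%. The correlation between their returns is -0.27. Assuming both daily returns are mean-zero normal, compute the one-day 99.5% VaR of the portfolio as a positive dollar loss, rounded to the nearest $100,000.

σ_p² = 0.54²·3.35² + 0.46²·3.79² + 2·-0.27·0.54·0.46·3.35·3.79 = 4.6089 (%²).
σ_p = √4.6089 = 2.147%.
At 99.5%, z = 2.576.
VaR = 2.576 × 2.147% = 5.531%; on $300,000,000 that is $16,593,000.

$16,600,000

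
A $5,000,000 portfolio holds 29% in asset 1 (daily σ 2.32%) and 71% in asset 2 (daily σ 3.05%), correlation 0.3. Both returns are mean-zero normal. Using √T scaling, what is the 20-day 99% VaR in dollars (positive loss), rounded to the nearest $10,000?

σ_p = √(0.29²·2.32² + 0.71²·3.05² + 2·0.3·0.29·0.71·2.32·3.05) = 2.453%.
σ_{20d} = 2.453% × √20 = 10.970%.
z(99%) = 2.326.
VaR = 2.326 × 10.970% = 25.516%; on $5,000,000 that is $1,275,800.

$1,280,000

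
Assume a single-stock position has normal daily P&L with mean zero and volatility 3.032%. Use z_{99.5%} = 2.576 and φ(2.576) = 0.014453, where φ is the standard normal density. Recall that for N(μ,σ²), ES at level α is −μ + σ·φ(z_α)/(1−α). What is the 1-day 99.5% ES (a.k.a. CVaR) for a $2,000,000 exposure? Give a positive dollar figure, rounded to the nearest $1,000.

$175,000

Tail multiplier: φ(z)/(1−α) = 0.014453 / 0.005 = 2.891.
ES = 3.032% × 2.891 = 8.766%.
On $2,000,000: 0.08766 × $2,000,000 = $175,320.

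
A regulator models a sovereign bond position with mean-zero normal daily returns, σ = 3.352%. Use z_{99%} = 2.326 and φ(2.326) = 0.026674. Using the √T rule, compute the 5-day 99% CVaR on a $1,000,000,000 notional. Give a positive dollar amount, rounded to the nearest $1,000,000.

σ_{5d} = 3.352% × √5 = 7.495%.
ES multiplier = φ(z)/(1−α) = 0.026674/0.01 = 2.667.
ES = 7.495% × 2.667 = 19.989%; on $1,000,000,000: $199,890,000.

$200,000,000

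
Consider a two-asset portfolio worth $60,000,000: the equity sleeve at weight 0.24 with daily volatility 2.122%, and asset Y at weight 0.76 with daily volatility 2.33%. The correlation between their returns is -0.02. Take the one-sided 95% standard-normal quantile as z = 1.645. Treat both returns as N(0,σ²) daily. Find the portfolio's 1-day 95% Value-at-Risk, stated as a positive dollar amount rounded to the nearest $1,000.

σ_p² = 0.24²·2.122² + 0.76²·2.33² + 2·-0.02·0.24·0.76·2.122·2.33 = 3.3590 (%²).
σ_p = √3.3590 = 1.833%.
VaR = 1.645 × 1.833% = 3.015%; on $60,000,000 that is $1,809,000.

$1,809,000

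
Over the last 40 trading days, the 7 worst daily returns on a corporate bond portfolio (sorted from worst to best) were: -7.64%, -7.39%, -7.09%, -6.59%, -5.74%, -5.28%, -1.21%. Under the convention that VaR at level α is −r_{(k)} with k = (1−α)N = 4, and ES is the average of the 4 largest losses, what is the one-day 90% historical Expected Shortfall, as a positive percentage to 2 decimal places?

The 4 worst returns sum to -28.71%.
ES = −(-28.71%) / 4 = 7.1775% ≈ 7.18%.

7.18%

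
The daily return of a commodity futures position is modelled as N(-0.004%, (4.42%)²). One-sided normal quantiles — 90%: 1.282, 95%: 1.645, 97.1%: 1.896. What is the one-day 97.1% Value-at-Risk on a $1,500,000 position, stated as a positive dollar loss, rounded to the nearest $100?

$125,800

VaR = −μ + z·σ = −(-0.004%) + 1.896 × 4.42% = 8.384%.
On $1,500,000: 0.08384 × $1,500,000 = $125,760.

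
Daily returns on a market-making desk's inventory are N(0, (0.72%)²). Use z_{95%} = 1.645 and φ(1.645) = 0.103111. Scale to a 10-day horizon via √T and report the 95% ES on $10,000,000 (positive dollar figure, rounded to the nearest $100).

σ_{10d} = 0.72% × √10 = 2.277%.
ES multiplier = φ(z)/(1−α) = 0.103111/0.05 = 2.062.
ES = 2.277% × 2.062 = 4.695%; on $10,000,000: $469,500.

$469,500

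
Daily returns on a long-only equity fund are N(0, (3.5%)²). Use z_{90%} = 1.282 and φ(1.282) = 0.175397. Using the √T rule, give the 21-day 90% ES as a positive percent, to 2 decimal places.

28.13%

σ_{21d} = 3.5% × √21 = 16.039%.
ES multiplier = φ(z)/(1−α) = 0.175397/0.1 = 1.754.
ES = 16.039% × 1.754 = 28.132%.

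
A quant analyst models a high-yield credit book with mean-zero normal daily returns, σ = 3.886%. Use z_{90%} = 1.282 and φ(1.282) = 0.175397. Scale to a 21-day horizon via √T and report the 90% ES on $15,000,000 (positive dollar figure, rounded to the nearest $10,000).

$4,690,000

σ_{21d} = 3.886% × √21 = 17.808%.
ES multiplier = φ(z)/(1−α) = 0.175397/0.1 = 1.754.
ES = 17.808% × 1.754 = 31.235%; on $15,000,000: $4,685,250.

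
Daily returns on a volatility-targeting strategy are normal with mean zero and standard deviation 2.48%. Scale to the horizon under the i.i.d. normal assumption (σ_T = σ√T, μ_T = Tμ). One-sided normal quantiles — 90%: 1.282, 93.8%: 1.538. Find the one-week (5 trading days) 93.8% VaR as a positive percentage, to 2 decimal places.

σ_{5d} = 2.48% × √5 = 5.545%.
VaR = 1.538 × 5.545% = 8.528%.

8.53%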